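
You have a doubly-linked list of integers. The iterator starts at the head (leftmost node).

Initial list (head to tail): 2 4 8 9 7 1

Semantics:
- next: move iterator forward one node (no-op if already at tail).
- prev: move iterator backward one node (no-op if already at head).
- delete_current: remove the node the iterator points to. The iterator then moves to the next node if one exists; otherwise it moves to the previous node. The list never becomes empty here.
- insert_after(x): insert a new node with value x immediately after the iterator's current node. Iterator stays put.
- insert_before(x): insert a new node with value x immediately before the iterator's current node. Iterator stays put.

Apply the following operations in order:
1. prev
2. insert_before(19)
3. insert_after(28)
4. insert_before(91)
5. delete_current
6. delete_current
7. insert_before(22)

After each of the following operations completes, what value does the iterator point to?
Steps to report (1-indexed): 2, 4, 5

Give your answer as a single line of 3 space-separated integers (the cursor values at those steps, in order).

After 1 (prev): list=[2, 4, 8, 9, 7, 1] cursor@2
After 2 (insert_before(19)): list=[19, 2, 4, 8, 9, 7, 1] cursor@2
After 3 (insert_after(28)): list=[19, 2, 28, 4, 8, 9, 7, 1] cursor@2
After 4 (insert_before(91)): list=[19, 91, 2, 28, 4, 8, 9, 7, 1] cursor@2
After 5 (delete_current): list=[19, 91, 28, 4, 8, 9, 7, 1] cursor@28
After 6 (delete_current): list=[19, 91, 4, 8, 9, 7, 1] cursor@4
After 7 (insert_before(22)): list=[19, 91, 22, 4, 8, 9, 7, 1] cursor@4

Answer: 2 2 28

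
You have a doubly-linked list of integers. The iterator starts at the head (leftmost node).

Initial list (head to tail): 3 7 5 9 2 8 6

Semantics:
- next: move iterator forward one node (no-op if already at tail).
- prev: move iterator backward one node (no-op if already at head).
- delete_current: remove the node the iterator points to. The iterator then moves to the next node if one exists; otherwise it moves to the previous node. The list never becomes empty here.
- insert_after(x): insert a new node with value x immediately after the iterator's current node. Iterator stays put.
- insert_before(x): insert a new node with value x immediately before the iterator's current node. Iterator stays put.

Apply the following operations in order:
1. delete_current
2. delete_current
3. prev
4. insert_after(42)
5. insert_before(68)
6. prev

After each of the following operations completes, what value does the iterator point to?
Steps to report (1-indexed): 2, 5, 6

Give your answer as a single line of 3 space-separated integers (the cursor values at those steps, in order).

After 1 (delete_current): list=[7, 5, 9, 2, 8, 6] cursor@7
After 2 (delete_current): list=[5, 9, 2, 8, 6] cursor@5
After 3 (prev): list=[5, 9, 2, 8, 6] cursor@5
After 4 (insert_after(42)): list=[5, 42, 9, 2, 8, 6] cursor@5
After 5 (insert_before(68)): list=[68, 5, 42, 9, 2, 8, 6] cursor@5
After 6 (prev): list=[68, 5, 42, 9, 2, 8, 6] cursor@68

Answer: 5 5 68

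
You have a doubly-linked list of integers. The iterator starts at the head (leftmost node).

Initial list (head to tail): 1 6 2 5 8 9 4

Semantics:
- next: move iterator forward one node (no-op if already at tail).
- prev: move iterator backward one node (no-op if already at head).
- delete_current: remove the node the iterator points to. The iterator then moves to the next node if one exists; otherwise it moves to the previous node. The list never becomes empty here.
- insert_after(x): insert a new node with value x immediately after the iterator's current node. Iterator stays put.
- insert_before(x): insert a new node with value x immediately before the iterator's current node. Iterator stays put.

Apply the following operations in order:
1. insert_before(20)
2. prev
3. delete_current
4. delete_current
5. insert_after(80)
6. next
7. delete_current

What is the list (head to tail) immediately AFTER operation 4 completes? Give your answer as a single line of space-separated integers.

After 1 (insert_before(20)): list=[20, 1, 6, 2, 5, 8, 9, 4] cursor@1
After 2 (prev): list=[20, 1, 6, 2, 5, 8, 9, 4] cursor@20
After 3 (delete_current): list=[1, 6, 2, 5, 8, 9, 4] cursor@1
After 4 (delete_current): list=[6, 2, 5, 8, 9, 4] cursor@6

Answer: 6 2 5 8 9 4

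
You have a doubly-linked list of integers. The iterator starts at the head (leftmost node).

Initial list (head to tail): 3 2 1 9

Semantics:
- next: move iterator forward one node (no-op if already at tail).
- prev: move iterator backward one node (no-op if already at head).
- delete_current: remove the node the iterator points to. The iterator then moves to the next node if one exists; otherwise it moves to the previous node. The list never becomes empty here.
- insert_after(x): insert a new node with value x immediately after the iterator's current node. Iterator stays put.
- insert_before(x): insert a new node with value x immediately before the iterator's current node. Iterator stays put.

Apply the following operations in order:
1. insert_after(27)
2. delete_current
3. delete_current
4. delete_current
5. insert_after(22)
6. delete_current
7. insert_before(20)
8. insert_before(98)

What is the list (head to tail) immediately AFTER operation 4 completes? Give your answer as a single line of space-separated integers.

After 1 (insert_after(27)): list=[3, 27, 2, 1, 9] cursor@3
After 2 (delete_current): list=[27, 2, 1, 9] cursor@27
After 3 (delete_current): list=[2, 1, 9] cursor@2
After 4 (delete_current): list=[1, 9] cursor@1

Answer: 1 9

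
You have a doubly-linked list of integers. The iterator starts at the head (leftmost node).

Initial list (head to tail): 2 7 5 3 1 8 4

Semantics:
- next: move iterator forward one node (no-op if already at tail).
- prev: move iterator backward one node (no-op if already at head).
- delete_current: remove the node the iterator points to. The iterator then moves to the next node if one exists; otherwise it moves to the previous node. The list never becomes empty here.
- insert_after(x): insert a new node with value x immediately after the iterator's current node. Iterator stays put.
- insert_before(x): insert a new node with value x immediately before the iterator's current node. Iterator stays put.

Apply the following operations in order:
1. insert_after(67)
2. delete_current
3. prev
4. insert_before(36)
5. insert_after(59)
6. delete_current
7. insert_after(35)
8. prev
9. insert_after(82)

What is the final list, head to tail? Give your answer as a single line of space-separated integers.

Answer: 36 82 59 35 7 5 3 1 8 4

Derivation:
After 1 (insert_after(67)): list=[2, 67, 7, 5, 3, 1, 8, 4] cursor@2
After 2 (delete_current): list=[67, 7, 5, 3, 1, 8, 4] cursor@67
After 3 (prev): list=[67, 7, 5, 3, 1, 8, 4] cursor@67
After 4 (insert_before(36)): list=[36, 67, 7, 5, 3, 1, 8, 4] cursor@67
After 5 (insert_after(59)): list=[36, 67, 59, 7, 5, 3, 1, 8, 4] cursor@67
After 6 (delete_current): list=[36, 59, 7, 5, 3, 1, 8, 4] cursor@59
After 7 (insert_after(35)): list=[36, 59, 35, 7, 5, 3, 1, 8, 4] cursor@59
After 8 (prev): list=[36, 59, 35, 7, 5, 3, 1, 8, 4] cursor@36
After 9 (insert_after(82)): list=[36, 82, 59, 35, 7, 5, 3, 1, 8, 4] cursor@36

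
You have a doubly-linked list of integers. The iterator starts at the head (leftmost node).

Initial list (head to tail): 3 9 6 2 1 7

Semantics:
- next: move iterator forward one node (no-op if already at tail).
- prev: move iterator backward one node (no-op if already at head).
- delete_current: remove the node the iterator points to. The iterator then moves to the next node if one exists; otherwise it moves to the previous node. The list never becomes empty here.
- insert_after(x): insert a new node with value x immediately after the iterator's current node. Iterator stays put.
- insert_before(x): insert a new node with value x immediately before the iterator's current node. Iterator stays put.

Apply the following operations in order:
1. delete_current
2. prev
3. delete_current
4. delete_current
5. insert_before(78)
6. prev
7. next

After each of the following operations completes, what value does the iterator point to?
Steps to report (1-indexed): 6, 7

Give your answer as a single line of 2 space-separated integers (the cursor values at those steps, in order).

After 1 (delete_current): list=[9, 6, 2, 1, 7] cursor@9
After 2 (prev): list=[9, 6, 2, 1, 7] cursor@9
After 3 (delete_current): list=[6, 2, 1, 7] cursor@6
After 4 (delete_current): list=[2, 1, 7] cursor@2
After 5 (insert_before(78)): list=[78, 2, 1, 7] cursor@2
After 6 (prev): list=[78, 2, 1, 7] cursor@78
After 7 (next): list=[78, 2, 1, 7] cursor@2

Answer: 78 2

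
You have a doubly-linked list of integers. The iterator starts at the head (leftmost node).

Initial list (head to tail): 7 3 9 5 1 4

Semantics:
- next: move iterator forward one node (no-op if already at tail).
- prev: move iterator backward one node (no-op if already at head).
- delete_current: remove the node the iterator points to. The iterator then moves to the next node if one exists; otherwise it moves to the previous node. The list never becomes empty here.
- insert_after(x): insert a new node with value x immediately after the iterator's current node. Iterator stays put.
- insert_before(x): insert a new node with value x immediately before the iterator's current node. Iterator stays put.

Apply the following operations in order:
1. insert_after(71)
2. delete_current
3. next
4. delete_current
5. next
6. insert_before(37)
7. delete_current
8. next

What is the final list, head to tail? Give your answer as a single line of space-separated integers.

Answer: 71 9 37 1 4

Derivation:
After 1 (insert_after(71)): list=[7, 71, 3, 9, 5, 1, 4] cursor@7
After 2 (delete_current): list=[71, 3, 9, 5, 1, 4] cursor@71
After 3 (next): list=[71, 3, 9, 5, 1, 4] cursor@3
After 4 (delete_current): list=[71, 9, 5, 1, 4] cursor@9
After 5 (next): list=[71, 9, 5, 1, 4] cursor@5
After 6 (insert_before(37)): list=[71, 9, 37, 5, 1, 4] cursor@5
After 7 (delete_current): list=[71, 9, 37, 1, 4] cursor@1
After 8 (next): list=[71, 9, 37, 1, 4] cursor@4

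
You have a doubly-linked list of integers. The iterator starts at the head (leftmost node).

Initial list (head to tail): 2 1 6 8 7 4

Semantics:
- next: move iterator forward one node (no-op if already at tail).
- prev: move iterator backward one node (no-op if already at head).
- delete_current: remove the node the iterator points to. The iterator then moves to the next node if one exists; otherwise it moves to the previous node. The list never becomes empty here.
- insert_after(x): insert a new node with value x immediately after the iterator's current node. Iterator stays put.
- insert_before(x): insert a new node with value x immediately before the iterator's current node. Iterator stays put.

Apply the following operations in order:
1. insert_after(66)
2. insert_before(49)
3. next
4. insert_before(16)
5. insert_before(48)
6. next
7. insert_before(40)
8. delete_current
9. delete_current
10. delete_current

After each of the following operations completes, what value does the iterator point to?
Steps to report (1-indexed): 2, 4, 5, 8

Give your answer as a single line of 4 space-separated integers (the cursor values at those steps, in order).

Answer: 2 66 66 6

Derivation:
After 1 (insert_after(66)): list=[2, 66, 1, 6, 8, 7, 4] cursor@2
After 2 (insert_before(49)): list=[49, 2, 66, 1, 6, 8, 7, 4] cursor@2
After 3 (next): list=[49, 2, 66, 1, 6, 8, 7, 4] cursor@66
After 4 (insert_before(16)): list=[49, 2, 16, 66, 1, 6, 8, 7, 4] cursor@66
After 5 (insert_before(48)): list=[49, 2, 16, 48, 66, 1, 6, 8, 7, 4] cursor@66
After 6 (next): list=[49, 2, 16, 48, 66, 1, 6, 8, 7, 4] cursor@1
After 7 (insert_before(40)): list=[49, 2, 16, 48, 66, 40, 1, 6, 8, 7, 4] cursor@1
After 8 (delete_current): list=[49, 2, 16, 48, 66, 40, 6, 8, 7, 4] cursor@6
After 9 (delete_current): list=[49, 2, 16, 48, 66, 40, 8, 7, 4] cursor@8
After 10 (delete_current): list=[49, 2, 16, 48, 66, 40, 7, 4] cursor@7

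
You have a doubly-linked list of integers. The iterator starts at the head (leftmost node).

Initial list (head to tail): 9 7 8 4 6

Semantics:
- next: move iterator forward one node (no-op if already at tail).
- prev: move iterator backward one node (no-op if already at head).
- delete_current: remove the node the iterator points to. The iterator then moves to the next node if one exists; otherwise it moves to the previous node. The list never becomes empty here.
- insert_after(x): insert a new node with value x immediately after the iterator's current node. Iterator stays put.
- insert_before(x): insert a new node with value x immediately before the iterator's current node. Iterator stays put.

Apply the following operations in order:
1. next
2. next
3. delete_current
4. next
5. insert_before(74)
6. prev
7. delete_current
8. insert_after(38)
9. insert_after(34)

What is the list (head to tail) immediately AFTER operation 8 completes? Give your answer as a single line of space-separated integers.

After 1 (next): list=[9, 7, 8, 4, 6] cursor@7
After 2 (next): list=[9, 7, 8, 4, 6] cursor@8
After 3 (delete_current): list=[9, 7, 4, 6] cursor@4
After 4 (next): list=[9, 7, 4, 6] cursor@6
After 5 (insert_before(74)): list=[9, 7, 4, 74, 6] cursor@6
After 6 (prev): list=[9, 7, 4, 74, 6] cursor@74
After 7 (delete_current): list=[9, 7, 4, 6] cursor@6
After 8 (insert_after(38)): list=[9, 7, 4, 6, 38] cursor@6

Answer: 9 7 4 6 38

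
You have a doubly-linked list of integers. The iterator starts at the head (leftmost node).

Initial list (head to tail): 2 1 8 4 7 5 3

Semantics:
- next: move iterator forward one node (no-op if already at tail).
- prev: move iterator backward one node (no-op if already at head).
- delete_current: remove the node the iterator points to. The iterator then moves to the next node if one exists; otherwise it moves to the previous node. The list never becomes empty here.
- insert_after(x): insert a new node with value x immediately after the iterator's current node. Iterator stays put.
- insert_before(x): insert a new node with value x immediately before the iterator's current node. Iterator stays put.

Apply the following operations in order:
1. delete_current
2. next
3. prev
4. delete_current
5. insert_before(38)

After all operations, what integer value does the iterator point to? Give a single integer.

Answer: 8

Derivation:
After 1 (delete_current): list=[1, 8, 4, 7, 5, 3] cursor@1
After 2 (next): list=[1, 8, 4, 7, 5, 3] cursor@8
After 3 (prev): list=[1, 8, 4, 7, 5, 3] cursor@1
After 4 (delete_current): list=[8, 4, 7, 5, 3] cursor@8
After 5 (insert_before(38)): list=[38, 8, 4, 7, 5, 3] cursor@8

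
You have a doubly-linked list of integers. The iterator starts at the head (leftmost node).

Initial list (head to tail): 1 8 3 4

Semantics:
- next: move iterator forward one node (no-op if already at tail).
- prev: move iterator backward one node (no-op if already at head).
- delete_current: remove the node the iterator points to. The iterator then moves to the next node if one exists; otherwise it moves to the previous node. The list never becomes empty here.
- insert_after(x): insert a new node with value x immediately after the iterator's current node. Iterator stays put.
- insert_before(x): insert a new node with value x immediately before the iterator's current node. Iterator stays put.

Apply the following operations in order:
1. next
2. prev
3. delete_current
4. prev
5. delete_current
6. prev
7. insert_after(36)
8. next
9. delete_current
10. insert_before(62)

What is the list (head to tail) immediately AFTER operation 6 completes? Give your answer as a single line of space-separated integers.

After 1 (next): list=[1, 8, 3, 4] cursor@8
After 2 (prev): list=[1, 8, 3, 4] cursor@1
After 3 (delete_current): list=[8, 3, 4] cursor@8
After 4 (prev): list=[8, 3, 4] cursor@8
After 5 (delete_current): list=[3, 4] cursor@3
After 6 (prev): list=[3, 4] cursor@3

Answer: 3 4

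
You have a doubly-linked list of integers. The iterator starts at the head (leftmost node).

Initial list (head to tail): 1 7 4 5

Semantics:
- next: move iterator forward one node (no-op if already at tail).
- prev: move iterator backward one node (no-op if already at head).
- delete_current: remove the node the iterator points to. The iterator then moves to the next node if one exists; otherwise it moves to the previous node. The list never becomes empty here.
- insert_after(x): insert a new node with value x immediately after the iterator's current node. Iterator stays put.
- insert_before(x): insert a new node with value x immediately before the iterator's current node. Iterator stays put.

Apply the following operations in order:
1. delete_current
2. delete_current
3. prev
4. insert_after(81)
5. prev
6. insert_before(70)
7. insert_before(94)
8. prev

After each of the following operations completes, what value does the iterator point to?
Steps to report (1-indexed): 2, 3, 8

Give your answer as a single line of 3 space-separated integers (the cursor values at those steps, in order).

Answer: 4 4 94

Derivation:
After 1 (delete_current): list=[7, 4, 5] cursor@7
After 2 (delete_current): list=[4, 5] cursor@4
After 3 (prev): list=[4, 5] cursor@4
After 4 (insert_after(81)): list=[4, 81, 5] cursor@4
After 5 (prev): list=[4, 81, 5] cursor@4
After 6 (insert_before(70)): list=[70, 4, 81, 5] cursor@4
After 7 (insert_before(94)): list=[70, 94, 4, 81, 5] cursor@4
After 8 (prev): list=[70, 94, 4, 81, 5] cursor@94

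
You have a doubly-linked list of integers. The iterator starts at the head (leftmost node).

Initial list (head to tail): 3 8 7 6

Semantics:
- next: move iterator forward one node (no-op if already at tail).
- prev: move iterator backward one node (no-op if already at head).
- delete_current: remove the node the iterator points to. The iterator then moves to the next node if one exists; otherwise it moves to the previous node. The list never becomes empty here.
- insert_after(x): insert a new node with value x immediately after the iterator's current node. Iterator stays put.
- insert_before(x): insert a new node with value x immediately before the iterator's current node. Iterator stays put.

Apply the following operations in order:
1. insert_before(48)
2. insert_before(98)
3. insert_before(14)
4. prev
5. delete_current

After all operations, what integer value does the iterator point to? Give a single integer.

After 1 (insert_before(48)): list=[48, 3, 8, 7, 6] cursor@3
After 2 (insert_before(98)): list=[48, 98, 3, 8, 7, 6] cursor@3
After 3 (insert_before(14)): list=[48, 98, 14, 3, 8, 7, 6] cursor@3
After 4 (prev): list=[48, 98, 14, 3, 8, 7, 6] cursor@14
After 5 (delete_current): list=[48, 98, 3, 8, 7, 6] cursor@3

Answer: 3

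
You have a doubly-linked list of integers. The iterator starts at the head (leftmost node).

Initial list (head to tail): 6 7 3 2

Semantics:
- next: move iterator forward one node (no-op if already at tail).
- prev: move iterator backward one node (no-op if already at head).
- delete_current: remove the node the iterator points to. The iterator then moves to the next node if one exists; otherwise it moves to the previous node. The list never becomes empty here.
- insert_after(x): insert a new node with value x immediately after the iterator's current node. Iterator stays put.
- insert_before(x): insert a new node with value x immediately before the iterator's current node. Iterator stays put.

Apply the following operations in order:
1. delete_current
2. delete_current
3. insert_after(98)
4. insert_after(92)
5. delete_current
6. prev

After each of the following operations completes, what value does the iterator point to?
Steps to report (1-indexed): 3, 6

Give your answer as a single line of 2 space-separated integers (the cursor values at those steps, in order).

Answer: 3 92

Derivation:
After 1 (delete_current): list=[7, 3, 2] cursor@7
After 2 (delete_current): list=[3, 2] cursor@3
After 3 (insert_after(98)): list=[3, 98, 2] cursor@3
After 4 (insert_after(92)): list=[3, 92, 98, 2] cursor@3
After 5 (delete_current): list=[92, 98, 2] cursor@92
After 6 (prev): list=[92, 98, 2] cursor@92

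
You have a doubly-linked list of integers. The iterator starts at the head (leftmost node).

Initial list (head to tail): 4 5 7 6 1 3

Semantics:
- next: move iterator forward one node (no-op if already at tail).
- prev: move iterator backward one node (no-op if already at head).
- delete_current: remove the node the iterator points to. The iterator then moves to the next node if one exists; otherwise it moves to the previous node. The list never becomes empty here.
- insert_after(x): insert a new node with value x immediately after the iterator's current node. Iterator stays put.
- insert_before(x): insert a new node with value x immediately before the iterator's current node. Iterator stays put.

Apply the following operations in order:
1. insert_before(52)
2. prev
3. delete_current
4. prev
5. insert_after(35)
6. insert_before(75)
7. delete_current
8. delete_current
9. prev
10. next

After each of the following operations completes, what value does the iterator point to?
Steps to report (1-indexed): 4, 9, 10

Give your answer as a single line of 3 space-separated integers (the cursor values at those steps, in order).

Answer: 4 75 5

Derivation:
After 1 (insert_before(52)): list=[52, 4, 5, 7, 6, 1, 3] cursor@4
After 2 (prev): list=[52, 4, 5, 7, 6, 1, 3] cursor@52
After 3 (delete_current): list=[4, 5, 7, 6, 1, 3] cursor@4
After 4 (prev): list=[4, 5, 7, 6, 1, 3] cursor@4
After 5 (insert_after(35)): list=[4, 35, 5, 7, 6, 1, 3] cursor@4
After 6 (insert_before(75)): list=[75, 4, 35, 5, 7, 6, 1, 3] cursor@4
After 7 (delete_current): list=[75, 35, 5, 7, 6, 1, 3] cursor@35
After 8 (delete_current): list=[75, 5, 7, 6, 1, 3] cursor@5
After 9 (prev): list=[75, 5, 7, 6, 1, 3] cursor@75
After 10 (next): list=[75, 5, 7, 6, 1, 3] cursor@5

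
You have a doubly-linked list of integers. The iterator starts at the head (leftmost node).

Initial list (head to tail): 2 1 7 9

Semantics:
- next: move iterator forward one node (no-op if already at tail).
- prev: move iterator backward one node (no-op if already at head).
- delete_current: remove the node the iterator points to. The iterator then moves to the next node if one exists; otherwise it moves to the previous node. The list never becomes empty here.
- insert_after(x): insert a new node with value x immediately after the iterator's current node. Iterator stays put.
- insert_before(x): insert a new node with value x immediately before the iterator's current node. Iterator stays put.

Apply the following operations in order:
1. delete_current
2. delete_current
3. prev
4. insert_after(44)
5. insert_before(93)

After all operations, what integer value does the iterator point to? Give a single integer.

Answer: 7

Derivation:
After 1 (delete_current): list=[1, 7, 9] cursor@1
After 2 (delete_current): list=[7, 9] cursor@7
After 3 (prev): list=[7, 9] cursor@7
After 4 (insert_after(44)): list=[7, 44, 9] cursor@7
After 5 (insert_before(93)): list=[93, 7, 44, 9] cursor@7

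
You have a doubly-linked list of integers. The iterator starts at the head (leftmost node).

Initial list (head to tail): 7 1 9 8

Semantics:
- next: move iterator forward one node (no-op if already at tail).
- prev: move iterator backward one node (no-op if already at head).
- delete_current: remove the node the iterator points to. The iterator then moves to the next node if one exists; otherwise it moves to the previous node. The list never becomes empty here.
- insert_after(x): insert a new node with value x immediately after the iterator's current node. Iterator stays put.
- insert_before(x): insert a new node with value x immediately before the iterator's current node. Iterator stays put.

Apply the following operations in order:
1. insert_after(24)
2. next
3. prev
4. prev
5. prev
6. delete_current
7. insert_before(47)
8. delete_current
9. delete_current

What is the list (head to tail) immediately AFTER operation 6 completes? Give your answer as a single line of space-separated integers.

After 1 (insert_after(24)): list=[7, 24, 1, 9, 8] cursor@7
After 2 (next): list=[7, 24, 1, 9, 8] cursor@24
After 3 (prev): list=[7, 24, 1, 9, 8] cursor@7
After 4 (prev): list=[7, 24, 1, 9, 8] cursor@7
After 5 (prev): list=[7, 24, 1, 9, 8] cursor@7
After 6 (delete_current): list=[24, 1, 9, 8] cursor@24

Answer: 24 1 9 8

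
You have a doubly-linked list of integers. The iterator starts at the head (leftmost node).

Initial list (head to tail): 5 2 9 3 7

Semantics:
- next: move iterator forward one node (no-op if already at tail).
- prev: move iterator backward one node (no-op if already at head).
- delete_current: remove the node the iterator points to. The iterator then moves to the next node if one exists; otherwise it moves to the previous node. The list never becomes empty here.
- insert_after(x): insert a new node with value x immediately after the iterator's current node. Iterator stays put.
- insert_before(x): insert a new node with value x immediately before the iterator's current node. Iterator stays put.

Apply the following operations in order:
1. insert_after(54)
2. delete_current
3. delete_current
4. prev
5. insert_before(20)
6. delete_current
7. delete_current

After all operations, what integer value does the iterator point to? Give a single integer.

Answer: 3

Derivation:
After 1 (insert_after(54)): list=[5, 54, 2, 9, 3, 7] cursor@5
After 2 (delete_current): list=[54, 2, 9, 3, 7] cursor@54
After 3 (delete_current): list=[2, 9, 3, 7] cursor@2
After 4 (prev): list=[2, 9, 3, 7] cursor@2
After 5 (insert_before(20)): list=[20, 2, 9, 3, 7] cursor@2
After 6 (delete_current): list=[20, 9, 3, 7] cursor@9
After 7 (delete_current): list=[20, 3, 7] cursor@3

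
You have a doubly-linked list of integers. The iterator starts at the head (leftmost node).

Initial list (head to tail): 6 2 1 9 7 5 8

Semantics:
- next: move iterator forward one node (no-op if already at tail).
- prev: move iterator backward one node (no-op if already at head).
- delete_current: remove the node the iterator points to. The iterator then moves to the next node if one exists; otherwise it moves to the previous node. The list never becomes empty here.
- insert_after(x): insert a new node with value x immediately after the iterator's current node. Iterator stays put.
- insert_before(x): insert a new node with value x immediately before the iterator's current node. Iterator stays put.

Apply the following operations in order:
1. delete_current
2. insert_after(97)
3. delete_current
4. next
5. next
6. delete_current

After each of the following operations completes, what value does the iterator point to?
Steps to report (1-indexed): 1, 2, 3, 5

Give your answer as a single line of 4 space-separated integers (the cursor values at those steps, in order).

Answer: 2 2 97 9

Derivation:
After 1 (delete_current): list=[2, 1, 9, 7, 5, 8] cursor@2
After 2 (insert_after(97)): list=[2, 97, 1, 9, 7, 5, 8] cursor@2
After 3 (delete_current): list=[97, 1, 9, 7, 5, 8] cursor@97
After 4 (next): list=[97, 1, 9, 7, 5, 8] cursor@1
After 5 (next): list=[97, 1, 9, 7, 5, 8] cursor@9
After 6 (delete_current): list=[97, 1, 7, 5, 8] cursor@7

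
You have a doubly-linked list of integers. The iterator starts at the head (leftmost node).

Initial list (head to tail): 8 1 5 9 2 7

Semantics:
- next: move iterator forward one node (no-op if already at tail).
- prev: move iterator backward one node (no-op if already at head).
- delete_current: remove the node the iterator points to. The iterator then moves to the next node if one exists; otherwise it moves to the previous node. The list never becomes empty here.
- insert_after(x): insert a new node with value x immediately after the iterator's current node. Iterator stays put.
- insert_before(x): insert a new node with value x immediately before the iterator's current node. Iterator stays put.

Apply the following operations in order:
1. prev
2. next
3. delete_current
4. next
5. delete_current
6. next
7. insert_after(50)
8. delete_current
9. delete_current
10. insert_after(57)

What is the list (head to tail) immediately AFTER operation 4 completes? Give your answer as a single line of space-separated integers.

After 1 (prev): list=[8, 1, 5, 9, 2, 7] cursor@8
After 2 (next): list=[8, 1, 5, 9, 2, 7] cursor@1
After 3 (delete_current): list=[8, 5, 9, 2, 7] cursor@5
After 4 (next): list=[8, 5, 9, 2, 7] cursor@9

Answer: 8 5 9 2 7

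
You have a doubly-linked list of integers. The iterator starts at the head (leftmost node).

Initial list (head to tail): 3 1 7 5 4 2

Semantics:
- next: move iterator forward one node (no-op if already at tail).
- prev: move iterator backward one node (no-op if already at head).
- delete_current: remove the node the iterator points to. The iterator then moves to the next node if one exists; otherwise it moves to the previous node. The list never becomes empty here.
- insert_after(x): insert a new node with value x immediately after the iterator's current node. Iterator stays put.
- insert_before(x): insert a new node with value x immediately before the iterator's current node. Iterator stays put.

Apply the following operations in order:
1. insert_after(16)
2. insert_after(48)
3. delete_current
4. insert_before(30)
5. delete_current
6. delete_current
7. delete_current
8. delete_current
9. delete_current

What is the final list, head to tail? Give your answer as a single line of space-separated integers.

After 1 (insert_after(16)): list=[3, 16, 1, 7, 5, 4, 2] cursor@3
After 2 (insert_after(48)): list=[3, 48, 16, 1, 7, 5, 4, 2] cursor@3
After 3 (delete_current): list=[48, 16, 1, 7, 5, 4, 2] cursor@48
After 4 (insert_before(30)): list=[30, 48, 16, 1, 7, 5, 4, 2] cursor@48
After 5 (delete_current): list=[30, 16, 1, 7, 5, 4, 2] cursor@16
After 6 (delete_current): list=[30, 1, 7, 5, 4, 2] cursor@1
After 7 (delete_current): list=[30, 7, 5, 4, 2] cursor@7
After 8 (delete_current): list=[30, 5, 4, 2] cursor@5
After 9 (delete_current): list=[30, 4, 2] cursor@4

Answer: 30 4 2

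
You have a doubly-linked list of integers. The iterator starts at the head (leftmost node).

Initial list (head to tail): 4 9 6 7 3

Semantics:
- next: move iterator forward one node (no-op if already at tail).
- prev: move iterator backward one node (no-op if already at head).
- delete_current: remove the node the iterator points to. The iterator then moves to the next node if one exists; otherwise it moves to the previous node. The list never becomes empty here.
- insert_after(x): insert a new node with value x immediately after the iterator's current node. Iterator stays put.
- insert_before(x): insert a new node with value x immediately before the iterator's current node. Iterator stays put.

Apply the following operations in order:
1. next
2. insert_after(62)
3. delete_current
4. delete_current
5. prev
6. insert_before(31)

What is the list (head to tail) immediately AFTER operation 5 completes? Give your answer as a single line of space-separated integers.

After 1 (next): list=[4, 9, 6, 7, 3] cursor@9
After 2 (insert_after(62)): list=[4, 9, 62, 6, 7, 3] cursor@9
After 3 (delete_current): list=[4, 62, 6, 7, 3] cursor@62
After 4 (delete_current): list=[4, 6, 7, 3] cursor@6
After 5 (prev): list=[4, 6, 7, 3] cursor@4

Answer: 4 6 7 3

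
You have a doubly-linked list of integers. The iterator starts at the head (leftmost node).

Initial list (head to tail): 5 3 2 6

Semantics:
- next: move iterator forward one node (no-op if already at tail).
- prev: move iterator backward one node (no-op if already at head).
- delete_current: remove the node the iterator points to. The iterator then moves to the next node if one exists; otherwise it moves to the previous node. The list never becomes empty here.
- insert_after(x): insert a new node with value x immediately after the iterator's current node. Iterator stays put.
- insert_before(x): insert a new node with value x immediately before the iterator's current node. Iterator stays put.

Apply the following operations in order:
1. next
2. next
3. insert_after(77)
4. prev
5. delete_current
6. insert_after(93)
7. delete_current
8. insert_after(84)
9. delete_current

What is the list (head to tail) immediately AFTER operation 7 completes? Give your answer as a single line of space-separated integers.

After 1 (next): list=[5, 3, 2, 6] cursor@3
After 2 (next): list=[5, 3, 2, 6] cursor@2
After 3 (insert_after(77)): list=[5, 3, 2, 77, 6] cursor@2
After 4 (prev): list=[5, 3, 2, 77, 6] cursor@3
After 5 (delete_current): list=[5, 2, 77, 6] cursor@2
After 6 (insert_after(93)): list=[5, 2, 93, 77, 6] cursor@2
After 7 (delete_current): list=[5, 93, 77, 6] cursor@93

Answer: 5 93 77 6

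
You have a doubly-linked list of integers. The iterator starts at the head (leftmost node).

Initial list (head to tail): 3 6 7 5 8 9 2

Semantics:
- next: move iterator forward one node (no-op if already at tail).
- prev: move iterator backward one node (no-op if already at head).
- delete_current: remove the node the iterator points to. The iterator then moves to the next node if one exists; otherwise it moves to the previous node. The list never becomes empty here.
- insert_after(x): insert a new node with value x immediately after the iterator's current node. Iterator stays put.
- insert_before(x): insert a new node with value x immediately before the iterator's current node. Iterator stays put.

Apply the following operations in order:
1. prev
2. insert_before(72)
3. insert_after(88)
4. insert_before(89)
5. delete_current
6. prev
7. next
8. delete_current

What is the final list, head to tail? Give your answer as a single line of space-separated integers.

Answer: 72 89 6 7 5 8 9 2

Derivation:
After 1 (prev): list=[3, 6, 7, 5, 8, 9, 2] cursor@3
After 2 (insert_before(72)): list=[72, 3, 6, 7, 5, 8, 9, 2] cursor@3
After 3 (insert_after(88)): list=[72, 3, 88, 6, 7, 5, 8, 9, 2] cursor@3
After 4 (insert_before(89)): list=[72, 89, 3, 88, 6, 7, 5, 8, 9, 2] cursor@3
After 5 (delete_current): list=[72, 89, 88, 6, 7, 5, 8, 9, 2] cursor@88
After 6 (prev): list=[72, 89, 88, 6, 7, 5, 8, 9, 2] cursor@89
After 7 (next): list=[72, 89, 88, 6, 7, 5, 8, 9, 2] cursor@88
After 8 (delete_current): list=[72, 89, 6, 7, 5, 8, 9, 2] cursor@6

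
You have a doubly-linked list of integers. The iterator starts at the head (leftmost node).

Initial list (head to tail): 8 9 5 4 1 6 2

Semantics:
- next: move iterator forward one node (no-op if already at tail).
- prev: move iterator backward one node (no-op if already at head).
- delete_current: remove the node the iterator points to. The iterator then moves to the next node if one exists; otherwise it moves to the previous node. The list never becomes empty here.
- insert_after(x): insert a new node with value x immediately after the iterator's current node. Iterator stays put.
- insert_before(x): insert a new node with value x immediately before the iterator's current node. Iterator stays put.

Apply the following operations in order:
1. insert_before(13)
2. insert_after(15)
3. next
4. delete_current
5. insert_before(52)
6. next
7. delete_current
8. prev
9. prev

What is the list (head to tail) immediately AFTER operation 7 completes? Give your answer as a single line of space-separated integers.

Answer: 13 8 52 9 4 1 6 2

Derivation:
After 1 (insert_before(13)): list=[13, 8, 9, 5, 4, 1, 6, 2] cursor@8
After 2 (insert_after(15)): list=[13, 8, 15, 9, 5, 4, 1, 6, 2] cursor@8
After 3 (next): list=[13, 8, 15, 9, 5, 4, 1, 6, 2] cursor@15
After 4 (delete_current): list=[13, 8, 9, 5, 4, 1, 6, 2] cursor@9
After 5 (insert_before(52)): list=[13, 8, 52, 9, 5, 4, 1, 6, 2] cursor@9
After 6 (next): list=[13, 8, 52, 9, 5, 4, 1, 6, 2] cursor@5
After 7 (delete_current): list=[13, 8, 52, 9, 4, 1, 6, 2] cursor@4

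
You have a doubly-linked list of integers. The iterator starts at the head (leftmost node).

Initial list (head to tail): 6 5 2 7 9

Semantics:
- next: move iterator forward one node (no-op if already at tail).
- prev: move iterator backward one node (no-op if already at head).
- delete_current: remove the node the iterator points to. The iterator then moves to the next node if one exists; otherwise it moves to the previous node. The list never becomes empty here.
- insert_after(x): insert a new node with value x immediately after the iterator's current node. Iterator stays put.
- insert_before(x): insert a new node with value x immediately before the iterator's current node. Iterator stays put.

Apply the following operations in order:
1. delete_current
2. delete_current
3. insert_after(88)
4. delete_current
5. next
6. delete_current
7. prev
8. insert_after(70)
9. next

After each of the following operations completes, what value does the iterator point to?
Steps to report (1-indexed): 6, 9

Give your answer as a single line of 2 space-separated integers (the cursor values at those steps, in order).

Answer: 9 70

Derivation:
After 1 (delete_current): list=[5, 2, 7, 9] cursor@5
After 2 (delete_current): list=[2, 7, 9] cursor@2
After 3 (insert_after(88)): list=[2, 88, 7, 9] cursor@2
After 4 (delete_current): list=[88, 7, 9] cursor@88
After 5 (next): list=[88, 7, 9] cursor@7
After 6 (delete_current): list=[88, 9] cursor@9
After 7 (prev): list=[88, 9] cursor@88
After 8 (insert_after(70)): list=[88, 70, 9] cursor@88
After 9 (next): list=[88, 70, 9] cursor@70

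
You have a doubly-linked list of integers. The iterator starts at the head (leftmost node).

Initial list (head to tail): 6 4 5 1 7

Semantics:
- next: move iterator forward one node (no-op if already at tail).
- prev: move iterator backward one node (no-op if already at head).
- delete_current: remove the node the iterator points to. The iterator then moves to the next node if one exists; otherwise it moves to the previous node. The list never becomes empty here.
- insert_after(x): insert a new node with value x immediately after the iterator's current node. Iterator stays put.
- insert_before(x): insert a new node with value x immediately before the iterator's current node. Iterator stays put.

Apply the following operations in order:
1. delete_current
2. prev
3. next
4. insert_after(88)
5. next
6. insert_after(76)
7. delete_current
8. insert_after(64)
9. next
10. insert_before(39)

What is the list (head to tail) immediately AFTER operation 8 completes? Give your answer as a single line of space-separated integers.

Answer: 4 5 76 64 1 7

Derivation:
After 1 (delete_current): list=[4, 5, 1, 7] cursor@4
After 2 (prev): list=[4, 5, 1, 7] cursor@4
After 3 (next): list=[4, 5, 1, 7] cursor@5
After 4 (insert_after(88)): list=[4, 5, 88, 1, 7] cursor@5
After 5 (next): list=[4, 5, 88, 1, 7] cursor@88
After 6 (insert_after(76)): list=[4, 5, 88, 76, 1, 7] cursor@88
After 7 (delete_current): list=[4, 5, 76, 1, 7] cursor@76
After 8 (insert_after(64)): list=[4, 5, 76, 64, 1, 7] cursor@76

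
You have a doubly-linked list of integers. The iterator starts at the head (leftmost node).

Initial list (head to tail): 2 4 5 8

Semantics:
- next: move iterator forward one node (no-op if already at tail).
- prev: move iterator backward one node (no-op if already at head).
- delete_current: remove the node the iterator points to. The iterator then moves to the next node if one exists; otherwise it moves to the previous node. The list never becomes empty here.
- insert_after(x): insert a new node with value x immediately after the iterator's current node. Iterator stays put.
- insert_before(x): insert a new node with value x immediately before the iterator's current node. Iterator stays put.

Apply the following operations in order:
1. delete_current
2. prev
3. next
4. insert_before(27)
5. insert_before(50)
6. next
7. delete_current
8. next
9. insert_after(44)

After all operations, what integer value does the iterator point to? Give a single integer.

After 1 (delete_current): list=[4, 5, 8] cursor@4
After 2 (prev): list=[4, 5, 8] cursor@4
After 3 (next): list=[4, 5, 8] cursor@5
After 4 (insert_before(27)): list=[4, 27, 5, 8] cursor@5
After 5 (insert_before(50)): list=[4, 27, 50, 5, 8] cursor@5
After 6 (next): list=[4, 27, 50, 5, 8] cursor@8
After 7 (delete_current): list=[4, 27, 50, 5] cursor@5
After 8 (next): list=[4, 27, 50, 5] cursor@5
After 9 (insert_after(44)): list=[4, 27, 50, 5, 44] cursor@5

Answer: 5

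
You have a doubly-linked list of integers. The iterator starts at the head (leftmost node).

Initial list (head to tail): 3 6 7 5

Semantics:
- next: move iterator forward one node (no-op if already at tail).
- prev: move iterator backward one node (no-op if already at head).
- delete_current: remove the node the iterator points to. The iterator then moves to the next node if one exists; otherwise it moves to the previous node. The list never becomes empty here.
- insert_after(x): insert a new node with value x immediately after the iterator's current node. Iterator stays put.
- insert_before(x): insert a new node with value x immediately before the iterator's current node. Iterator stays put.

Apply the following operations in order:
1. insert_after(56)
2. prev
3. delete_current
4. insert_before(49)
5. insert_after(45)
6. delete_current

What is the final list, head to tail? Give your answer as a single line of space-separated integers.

After 1 (insert_after(56)): list=[3, 56, 6, 7, 5] cursor@3
After 2 (prev): list=[3, 56, 6, 7, 5] cursor@3
After 3 (delete_current): list=[56, 6, 7, 5] cursor@56
After 4 (insert_before(49)): list=[49, 56, 6, 7, 5] cursor@56
After 5 (insert_after(45)): list=[49, 56, 45, 6, 7, 5] cursor@56
After 6 (delete_current): list=[49, 45, 6, 7, 5] cursor@45

Answer: 49 45 6 7 5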